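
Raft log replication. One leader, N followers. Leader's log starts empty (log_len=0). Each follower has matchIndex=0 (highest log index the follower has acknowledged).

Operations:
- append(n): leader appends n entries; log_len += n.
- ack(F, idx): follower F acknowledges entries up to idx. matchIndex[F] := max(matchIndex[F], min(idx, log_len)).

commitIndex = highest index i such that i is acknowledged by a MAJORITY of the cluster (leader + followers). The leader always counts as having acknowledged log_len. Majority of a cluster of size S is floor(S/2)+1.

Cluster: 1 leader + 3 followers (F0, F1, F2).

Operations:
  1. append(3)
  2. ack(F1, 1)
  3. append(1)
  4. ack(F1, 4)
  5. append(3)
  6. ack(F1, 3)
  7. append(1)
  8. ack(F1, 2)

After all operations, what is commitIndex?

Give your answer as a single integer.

Answer: 0

Derivation:
Op 1: append 3 -> log_len=3
Op 2: F1 acks idx 1 -> match: F0=0 F1=1 F2=0; commitIndex=0
Op 3: append 1 -> log_len=4
Op 4: F1 acks idx 4 -> match: F0=0 F1=4 F2=0; commitIndex=0
Op 5: append 3 -> log_len=7
Op 6: F1 acks idx 3 -> match: F0=0 F1=4 F2=0; commitIndex=0
Op 7: append 1 -> log_len=8
Op 8: F1 acks idx 2 -> match: F0=0 F1=4 F2=0; commitIndex=0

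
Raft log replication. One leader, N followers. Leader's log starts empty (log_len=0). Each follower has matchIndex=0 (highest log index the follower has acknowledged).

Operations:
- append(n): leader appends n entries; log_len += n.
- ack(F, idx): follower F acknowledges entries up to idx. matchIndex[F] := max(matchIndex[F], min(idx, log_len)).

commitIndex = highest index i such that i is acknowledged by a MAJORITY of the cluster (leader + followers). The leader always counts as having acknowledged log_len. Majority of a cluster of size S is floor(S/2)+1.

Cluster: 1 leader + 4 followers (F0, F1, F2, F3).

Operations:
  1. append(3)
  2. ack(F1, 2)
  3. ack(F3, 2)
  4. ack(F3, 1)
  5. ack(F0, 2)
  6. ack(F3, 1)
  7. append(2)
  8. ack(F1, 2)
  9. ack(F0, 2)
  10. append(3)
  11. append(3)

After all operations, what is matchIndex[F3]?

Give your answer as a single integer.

Answer: 2

Derivation:
Op 1: append 3 -> log_len=3
Op 2: F1 acks idx 2 -> match: F0=0 F1=2 F2=0 F3=0; commitIndex=0
Op 3: F3 acks idx 2 -> match: F0=0 F1=2 F2=0 F3=2; commitIndex=2
Op 4: F3 acks idx 1 -> match: F0=0 F1=2 F2=0 F3=2; commitIndex=2
Op 5: F0 acks idx 2 -> match: F0=2 F1=2 F2=0 F3=2; commitIndex=2
Op 6: F3 acks idx 1 -> match: F0=2 F1=2 F2=0 F3=2; commitIndex=2
Op 7: append 2 -> log_len=5
Op 8: F1 acks idx 2 -> match: F0=2 F1=2 F2=0 F3=2; commitIndex=2
Op 9: F0 acks idx 2 -> match: F0=2 F1=2 F2=0 F3=2; commitIndex=2
Op 10: append 3 -> log_len=8
Op 11: append 3 -> log_len=11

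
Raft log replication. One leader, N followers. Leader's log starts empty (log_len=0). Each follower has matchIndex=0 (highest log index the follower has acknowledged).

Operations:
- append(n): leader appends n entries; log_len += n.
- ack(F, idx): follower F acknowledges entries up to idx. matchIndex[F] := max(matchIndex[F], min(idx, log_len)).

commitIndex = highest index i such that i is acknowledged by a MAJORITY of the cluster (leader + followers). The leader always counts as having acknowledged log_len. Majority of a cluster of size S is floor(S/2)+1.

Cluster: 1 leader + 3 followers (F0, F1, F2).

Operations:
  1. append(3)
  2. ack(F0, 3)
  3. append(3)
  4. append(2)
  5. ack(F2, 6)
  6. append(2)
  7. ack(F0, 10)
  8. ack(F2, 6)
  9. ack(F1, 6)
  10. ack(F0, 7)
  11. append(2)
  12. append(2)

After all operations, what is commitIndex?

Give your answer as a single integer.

Answer: 6

Derivation:
Op 1: append 3 -> log_len=3
Op 2: F0 acks idx 3 -> match: F0=3 F1=0 F2=0; commitIndex=0
Op 3: append 3 -> log_len=6
Op 4: append 2 -> log_len=8
Op 5: F2 acks idx 6 -> match: F0=3 F1=0 F2=6; commitIndex=3
Op 6: append 2 -> log_len=10
Op 7: F0 acks idx 10 -> match: F0=10 F1=0 F2=6; commitIndex=6
Op 8: F2 acks idx 6 -> match: F0=10 F1=0 F2=6; commitIndex=6
Op 9: F1 acks idx 6 -> match: F0=10 F1=6 F2=6; commitIndex=6
Op 10: F0 acks idx 7 -> match: F0=10 F1=6 F2=6; commitIndex=6
Op 11: append 2 -> log_len=12
Op 12: append 2 -> log_len=14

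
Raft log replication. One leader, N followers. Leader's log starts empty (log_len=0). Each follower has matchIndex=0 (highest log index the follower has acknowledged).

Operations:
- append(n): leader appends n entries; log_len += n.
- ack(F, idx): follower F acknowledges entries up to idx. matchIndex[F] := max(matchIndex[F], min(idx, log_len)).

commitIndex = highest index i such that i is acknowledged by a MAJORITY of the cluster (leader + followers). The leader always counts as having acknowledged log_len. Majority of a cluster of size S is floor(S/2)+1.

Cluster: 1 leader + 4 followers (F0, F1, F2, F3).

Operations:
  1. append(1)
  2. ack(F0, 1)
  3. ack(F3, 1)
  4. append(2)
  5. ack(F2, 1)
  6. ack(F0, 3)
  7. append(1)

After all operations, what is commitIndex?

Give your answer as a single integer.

Op 1: append 1 -> log_len=1
Op 2: F0 acks idx 1 -> match: F0=1 F1=0 F2=0 F3=0; commitIndex=0
Op 3: F3 acks idx 1 -> match: F0=1 F1=0 F2=0 F3=1; commitIndex=1
Op 4: append 2 -> log_len=3
Op 5: F2 acks idx 1 -> match: F0=1 F1=0 F2=1 F3=1; commitIndex=1
Op 6: F0 acks idx 3 -> match: F0=3 F1=0 F2=1 F3=1; commitIndex=1
Op 7: append 1 -> log_len=4

Answer: 1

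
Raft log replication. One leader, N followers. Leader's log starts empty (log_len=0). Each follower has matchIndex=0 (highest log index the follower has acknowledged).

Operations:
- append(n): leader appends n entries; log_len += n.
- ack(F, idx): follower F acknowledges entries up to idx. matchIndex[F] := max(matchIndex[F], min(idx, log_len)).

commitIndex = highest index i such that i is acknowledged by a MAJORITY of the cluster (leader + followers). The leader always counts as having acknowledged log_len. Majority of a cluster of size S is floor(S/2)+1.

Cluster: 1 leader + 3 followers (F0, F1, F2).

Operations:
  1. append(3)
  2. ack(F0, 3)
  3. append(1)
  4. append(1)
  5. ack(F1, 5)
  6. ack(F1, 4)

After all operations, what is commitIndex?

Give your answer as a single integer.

Answer: 3

Derivation:
Op 1: append 3 -> log_len=3
Op 2: F0 acks idx 3 -> match: F0=3 F1=0 F2=0; commitIndex=0
Op 3: append 1 -> log_len=4
Op 4: append 1 -> log_len=5
Op 5: F1 acks idx 5 -> match: F0=3 F1=5 F2=0; commitIndex=3
Op 6: F1 acks idx 4 -> match: F0=3 F1=5 F2=0; commitIndex=3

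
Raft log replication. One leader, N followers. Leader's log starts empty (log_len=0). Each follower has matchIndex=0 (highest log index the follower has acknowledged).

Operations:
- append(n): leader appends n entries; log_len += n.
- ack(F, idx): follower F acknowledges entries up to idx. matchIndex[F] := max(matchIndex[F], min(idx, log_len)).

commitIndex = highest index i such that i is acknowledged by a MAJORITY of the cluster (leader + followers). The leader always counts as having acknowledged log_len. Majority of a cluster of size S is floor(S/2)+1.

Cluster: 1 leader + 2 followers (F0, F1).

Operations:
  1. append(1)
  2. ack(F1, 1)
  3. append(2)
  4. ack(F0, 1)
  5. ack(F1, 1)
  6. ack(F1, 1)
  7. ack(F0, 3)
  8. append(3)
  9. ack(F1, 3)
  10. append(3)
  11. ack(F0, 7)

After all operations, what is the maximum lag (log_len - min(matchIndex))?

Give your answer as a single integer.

Answer: 6

Derivation:
Op 1: append 1 -> log_len=1
Op 2: F1 acks idx 1 -> match: F0=0 F1=1; commitIndex=1
Op 3: append 2 -> log_len=3
Op 4: F0 acks idx 1 -> match: F0=1 F1=1; commitIndex=1
Op 5: F1 acks idx 1 -> match: F0=1 F1=1; commitIndex=1
Op 6: F1 acks idx 1 -> match: F0=1 F1=1; commitIndex=1
Op 7: F0 acks idx 3 -> match: F0=3 F1=1; commitIndex=3
Op 8: append 3 -> log_len=6
Op 9: F1 acks idx 3 -> match: F0=3 F1=3; commitIndex=3
Op 10: append 3 -> log_len=9
Op 11: F0 acks idx 7 -> match: F0=7 F1=3; commitIndex=7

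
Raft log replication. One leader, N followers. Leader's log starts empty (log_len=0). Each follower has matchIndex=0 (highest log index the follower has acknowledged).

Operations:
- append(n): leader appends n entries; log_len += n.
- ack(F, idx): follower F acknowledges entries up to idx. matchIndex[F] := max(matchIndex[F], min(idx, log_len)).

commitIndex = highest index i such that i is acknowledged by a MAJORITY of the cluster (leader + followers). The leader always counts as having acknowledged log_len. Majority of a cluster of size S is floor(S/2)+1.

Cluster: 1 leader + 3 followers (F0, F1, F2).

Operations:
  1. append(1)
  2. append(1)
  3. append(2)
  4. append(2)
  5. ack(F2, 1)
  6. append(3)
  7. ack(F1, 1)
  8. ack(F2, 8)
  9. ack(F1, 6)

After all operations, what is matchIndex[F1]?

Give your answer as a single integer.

Answer: 6

Derivation:
Op 1: append 1 -> log_len=1
Op 2: append 1 -> log_len=2
Op 3: append 2 -> log_len=4
Op 4: append 2 -> log_len=6
Op 5: F2 acks idx 1 -> match: F0=0 F1=0 F2=1; commitIndex=0
Op 6: append 3 -> log_len=9
Op 7: F1 acks idx 1 -> match: F0=0 F1=1 F2=1; commitIndex=1
Op 8: F2 acks idx 8 -> match: F0=0 F1=1 F2=8; commitIndex=1
Op 9: F1 acks idx 6 -> match: F0=0 F1=6 F2=8; commitIndex=6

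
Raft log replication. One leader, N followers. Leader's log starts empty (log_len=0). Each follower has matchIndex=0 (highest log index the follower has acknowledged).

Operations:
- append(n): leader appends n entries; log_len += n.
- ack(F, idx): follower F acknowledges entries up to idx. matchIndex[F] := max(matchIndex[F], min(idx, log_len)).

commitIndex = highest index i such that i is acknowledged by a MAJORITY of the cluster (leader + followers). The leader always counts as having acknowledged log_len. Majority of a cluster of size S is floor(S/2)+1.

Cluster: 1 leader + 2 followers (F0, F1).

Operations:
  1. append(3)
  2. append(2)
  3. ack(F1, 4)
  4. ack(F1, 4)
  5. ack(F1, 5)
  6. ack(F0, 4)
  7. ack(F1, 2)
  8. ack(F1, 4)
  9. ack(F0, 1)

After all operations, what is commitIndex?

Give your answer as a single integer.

Answer: 5

Derivation:
Op 1: append 3 -> log_len=3
Op 2: append 2 -> log_len=5
Op 3: F1 acks idx 4 -> match: F0=0 F1=4; commitIndex=4
Op 4: F1 acks idx 4 -> match: F0=0 F1=4; commitIndex=4
Op 5: F1 acks idx 5 -> match: F0=0 F1=5; commitIndex=5
Op 6: F0 acks idx 4 -> match: F0=4 F1=5; commitIndex=5
Op 7: F1 acks idx 2 -> match: F0=4 F1=5; commitIndex=5
Op 8: F1 acks idx 4 -> match: F0=4 F1=5; commitIndex=5
Op 9: F0 acks idx 1 -> match: F0=4 F1=5; commitIndex=5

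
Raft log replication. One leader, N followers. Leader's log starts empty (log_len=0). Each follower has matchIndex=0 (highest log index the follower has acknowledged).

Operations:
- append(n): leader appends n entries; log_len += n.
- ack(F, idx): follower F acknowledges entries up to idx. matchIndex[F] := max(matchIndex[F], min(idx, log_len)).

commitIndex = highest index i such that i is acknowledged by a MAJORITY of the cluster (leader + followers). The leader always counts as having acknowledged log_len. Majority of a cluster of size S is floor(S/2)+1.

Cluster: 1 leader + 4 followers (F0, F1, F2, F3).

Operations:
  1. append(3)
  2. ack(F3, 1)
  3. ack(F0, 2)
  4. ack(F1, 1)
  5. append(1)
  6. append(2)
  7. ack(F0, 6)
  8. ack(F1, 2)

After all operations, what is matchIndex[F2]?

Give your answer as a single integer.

Op 1: append 3 -> log_len=3
Op 2: F3 acks idx 1 -> match: F0=0 F1=0 F2=0 F3=1; commitIndex=0
Op 3: F0 acks idx 2 -> match: F0=2 F1=0 F2=0 F3=1; commitIndex=1
Op 4: F1 acks idx 1 -> match: F0=2 F1=1 F2=0 F3=1; commitIndex=1
Op 5: append 1 -> log_len=4
Op 6: append 2 -> log_len=6
Op 7: F0 acks idx 6 -> match: F0=6 F1=1 F2=0 F3=1; commitIndex=1
Op 8: F1 acks idx 2 -> match: F0=6 F1=2 F2=0 F3=1; commitIndex=2

Answer: 0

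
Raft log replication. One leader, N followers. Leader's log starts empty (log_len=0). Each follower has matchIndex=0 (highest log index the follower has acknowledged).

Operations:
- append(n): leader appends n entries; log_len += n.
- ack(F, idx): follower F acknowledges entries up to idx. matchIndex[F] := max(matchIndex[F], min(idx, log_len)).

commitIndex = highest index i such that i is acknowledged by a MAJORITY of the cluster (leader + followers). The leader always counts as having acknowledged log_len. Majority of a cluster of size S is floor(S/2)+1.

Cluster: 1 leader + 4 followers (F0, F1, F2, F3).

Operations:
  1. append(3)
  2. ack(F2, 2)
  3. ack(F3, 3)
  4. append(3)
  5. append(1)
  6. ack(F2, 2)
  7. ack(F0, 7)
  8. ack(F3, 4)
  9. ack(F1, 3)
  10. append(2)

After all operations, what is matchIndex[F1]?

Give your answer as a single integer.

Answer: 3

Derivation:
Op 1: append 3 -> log_len=3
Op 2: F2 acks idx 2 -> match: F0=0 F1=0 F2=2 F3=0; commitIndex=0
Op 3: F3 acks idx 3 -> match: F0=0 F1=0 F2=2 F3=3; commitIndex=2
Op 4: append 3 -> log_len=6
Op 5: append 1 -> log_len=7
Op 6: F2 acks idx 2 -> match: F0=0 F1=0 F2=2 F3=3; commitIndex=2
Op 7: F0 acks idx 7 -> match: F0=7 F1=0 F2=2 F3=3; commitIndex=3
Op 8: F3 acks idx 4 -> match: F0=7 F1=0 F2=2 F3=4; commitIndex=4
Op 9: F1 acks idx 3 -> match: F0=7 F1=3 F2=2 F3=4; commitIndex=4
Op 10: append 2 -> log_len=9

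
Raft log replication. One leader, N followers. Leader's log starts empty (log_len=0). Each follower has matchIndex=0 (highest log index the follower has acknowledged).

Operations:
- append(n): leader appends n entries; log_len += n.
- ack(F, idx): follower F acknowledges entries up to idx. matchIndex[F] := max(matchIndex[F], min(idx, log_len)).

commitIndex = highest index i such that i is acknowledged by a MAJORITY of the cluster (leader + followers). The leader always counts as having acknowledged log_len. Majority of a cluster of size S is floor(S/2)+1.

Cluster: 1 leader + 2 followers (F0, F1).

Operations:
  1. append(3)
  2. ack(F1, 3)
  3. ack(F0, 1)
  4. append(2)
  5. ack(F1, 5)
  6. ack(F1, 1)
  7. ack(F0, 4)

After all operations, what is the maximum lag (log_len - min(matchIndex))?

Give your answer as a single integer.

Op 1: append 3 -> log_len=3
Op 2: F1 acks idx 3 -> match: F0=0 F1=3; commitIndex=3
Op 3: F0 acks idx 1 -> match: F0=1 F1=3; commitIndex=3
Op 4: append 2 -> log_len=5
Op 5: F1 acks idx 5 -> match: F0=1 F1=5; commitIndex=5
Op 6: F1 acks idx 1 -> match: F0=1 F1=5; commitIndex=5
Op 7: F0 acks idx 4 -> match: F0=4 F1=5; commitIndex=5

Answer: 1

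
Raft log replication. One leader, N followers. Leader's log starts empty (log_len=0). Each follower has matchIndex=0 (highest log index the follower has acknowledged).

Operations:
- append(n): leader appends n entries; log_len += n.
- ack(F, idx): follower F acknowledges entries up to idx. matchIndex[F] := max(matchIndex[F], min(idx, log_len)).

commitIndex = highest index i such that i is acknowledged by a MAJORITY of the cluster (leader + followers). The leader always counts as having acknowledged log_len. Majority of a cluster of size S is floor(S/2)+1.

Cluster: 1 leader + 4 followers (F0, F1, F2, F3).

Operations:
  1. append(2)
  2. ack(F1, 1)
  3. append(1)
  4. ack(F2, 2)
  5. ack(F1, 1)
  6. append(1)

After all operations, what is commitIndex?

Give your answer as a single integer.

Answer: 1

Derivation:
Op 1: append 2 -> log_len=2
Op 2: F1 acks idx 1 -> match: F0=0 F1=1 F2=0 F3=0; commitIndex=0
Op 3: append 1 -> log_len=3
Op 4: F2 acks idx 2 -> match: F0=0 F1=1 F2=2 F3=0; commitIndex=1
Op 5: F1 acks idx 1 -> match: F0=0 F1=1 F2=2 F3=0; commitIndex=1
Op 6: append 1 -> log_len=4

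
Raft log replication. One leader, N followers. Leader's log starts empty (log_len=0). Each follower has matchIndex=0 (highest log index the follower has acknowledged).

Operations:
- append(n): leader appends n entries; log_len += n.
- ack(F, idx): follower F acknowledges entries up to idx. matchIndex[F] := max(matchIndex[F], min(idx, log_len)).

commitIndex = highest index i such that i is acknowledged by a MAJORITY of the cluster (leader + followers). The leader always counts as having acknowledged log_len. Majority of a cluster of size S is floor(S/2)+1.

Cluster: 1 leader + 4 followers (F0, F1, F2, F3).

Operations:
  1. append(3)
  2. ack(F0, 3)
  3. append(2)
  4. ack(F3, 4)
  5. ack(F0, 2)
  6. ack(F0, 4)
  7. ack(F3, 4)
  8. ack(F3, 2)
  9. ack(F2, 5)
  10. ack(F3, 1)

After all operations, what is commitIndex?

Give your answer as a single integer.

Answer: 4

Derivation:
Op 1: append 3 -> log_len=3
Op 2: F0 acks idx 3 -> match: F0=3 F1=0 F2=0 F3=0; commitIndex=0
Op 3: append 2 -> log_len=5
Op 4: F3 acks idx 4 -> match: F0=3 F1=0 F2=0 F3=4; commitIndex=3
Op 5: F0 acks idx 2 -> match: F0=3 F1=0 F2=0 F3=4; commitIndex=3
Op 6: F0 acks idx 4 -> match: F0=4 F1=0 F2=0 F3=4; commitIndex=4
Op 7: F3 acks idx 4 -> match: F0=4 F1=0 F2=0 F3=4; commitIndex=4
Op 8: F3 acks idx 2 -> match: F0=4 F1=0 F2=0 F3=4; commitIndex=4
Op 9: F2 acks idx 5 -> match: F0=4 F1=0 F2=5 F3=4; commitIndex=4
Op 10: F3 acks idx 1 -> match: F0=4 F1=0 F2=5 F3=4; commitIndex=4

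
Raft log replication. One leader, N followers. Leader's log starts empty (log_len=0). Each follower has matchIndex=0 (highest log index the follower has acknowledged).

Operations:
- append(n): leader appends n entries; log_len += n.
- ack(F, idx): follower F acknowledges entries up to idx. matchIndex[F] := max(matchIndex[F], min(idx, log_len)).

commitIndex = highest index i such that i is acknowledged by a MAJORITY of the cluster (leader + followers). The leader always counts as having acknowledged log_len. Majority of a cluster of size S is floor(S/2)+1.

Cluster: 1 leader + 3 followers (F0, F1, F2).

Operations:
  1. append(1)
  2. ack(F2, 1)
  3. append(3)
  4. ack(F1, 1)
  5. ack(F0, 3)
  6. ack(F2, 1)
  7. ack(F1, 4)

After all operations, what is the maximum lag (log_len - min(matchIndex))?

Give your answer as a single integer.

Answer: 3

Derivation:
Op 1: append 1 -> log_len=1
Op 2: F2 acks idx 1 -> match: F0=0 F1=0 F2=1; commitIndex=0
Op 3: append 3 -> log_len=4
Op 4: F1 acks idx 1 -> match: F0=0 F1=1 F2=1; commitIndex=1
Op 5: F0 acks idx 3 -> match: F0=3 F1=1 F2=1; commitIndex=1
Op 6: F2 acks idx 1 -> match: F0=3 F1=1 F2=1; commitIndex=1
Op 7: F1 acks idx 4 -> match: F0=3 F1=4 F2=1; commitIndex=3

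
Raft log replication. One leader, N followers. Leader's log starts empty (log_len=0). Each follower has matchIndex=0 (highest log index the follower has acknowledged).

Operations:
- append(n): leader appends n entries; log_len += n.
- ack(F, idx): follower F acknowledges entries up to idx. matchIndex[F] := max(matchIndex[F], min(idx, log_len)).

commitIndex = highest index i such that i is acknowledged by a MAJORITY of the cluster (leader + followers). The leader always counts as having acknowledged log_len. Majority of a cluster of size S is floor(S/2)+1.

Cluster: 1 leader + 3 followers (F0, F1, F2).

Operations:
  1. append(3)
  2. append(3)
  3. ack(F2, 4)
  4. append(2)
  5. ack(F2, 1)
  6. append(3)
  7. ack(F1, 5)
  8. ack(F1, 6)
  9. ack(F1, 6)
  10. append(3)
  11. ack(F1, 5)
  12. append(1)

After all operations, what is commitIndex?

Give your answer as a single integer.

Answer: 4

Derivation:
Op 1: append 3 -> log_len=3
Op 2: append 3 -> log_len=6
Op 3: F2 acks idx 4 -> match: F0=0 F1=0 F2=4; commitIndex=0
Op 4: append 2 -> log_len=8
Op 5: F2 acks idx 1 -> match: F0=0 F1=0 F2=4; commitIndex=0
Op 6: append 3 -> log_len=11
Op 7: F1 acks idx 5 -> match: F0=0 F1=5 F2=4; commitIndex=4
Op 8: F1 acks idx 6 -> match: F0=0 F1=6 F2=4; commitIndex=4
Op 9: F1 acks idx 6 -> match: F0=0 F1=6 F2=4; commitIndex=4
Op 10: append 3 -> log_len=14
Op 11: F1 acks idx 5 -> match: F0=0 F1=6 F2=4; commitIndex=4
Op 12: append 1 -> log_len=15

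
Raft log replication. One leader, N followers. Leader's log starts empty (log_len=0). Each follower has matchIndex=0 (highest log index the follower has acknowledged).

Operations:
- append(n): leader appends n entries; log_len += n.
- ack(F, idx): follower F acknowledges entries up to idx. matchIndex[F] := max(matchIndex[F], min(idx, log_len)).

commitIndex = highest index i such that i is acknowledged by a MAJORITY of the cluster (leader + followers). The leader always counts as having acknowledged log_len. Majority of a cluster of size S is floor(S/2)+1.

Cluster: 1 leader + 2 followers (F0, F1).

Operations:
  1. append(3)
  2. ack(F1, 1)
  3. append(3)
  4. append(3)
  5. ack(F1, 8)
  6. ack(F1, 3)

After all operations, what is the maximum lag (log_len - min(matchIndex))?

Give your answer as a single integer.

Answer: 9

Derivation:
Op 1: append 3 -> log_len=3
Op 2: F1 acks idx 1 -> match: F0=0 F1=1; commitIndex=1
Op 3: append 3 -> log_len=6
Op 4: append 3 -> log_len=9
Op 5: F1 acks idx 8 -> match: F0=0 F1=8; commitIndex=8
Op 6: F1 acks idx 3 -> match: F0=0 F1=8; commitIndex=8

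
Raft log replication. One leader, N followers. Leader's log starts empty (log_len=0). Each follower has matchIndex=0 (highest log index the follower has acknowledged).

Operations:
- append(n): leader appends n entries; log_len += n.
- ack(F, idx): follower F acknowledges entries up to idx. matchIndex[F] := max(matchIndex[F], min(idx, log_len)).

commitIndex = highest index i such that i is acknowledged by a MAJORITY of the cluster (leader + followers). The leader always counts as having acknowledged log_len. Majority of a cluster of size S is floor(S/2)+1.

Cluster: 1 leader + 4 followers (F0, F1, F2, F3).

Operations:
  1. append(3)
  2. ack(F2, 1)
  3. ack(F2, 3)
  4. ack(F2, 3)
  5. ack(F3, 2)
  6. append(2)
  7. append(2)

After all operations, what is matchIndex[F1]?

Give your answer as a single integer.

Op 1: append 3 -> log_len=3
Op 2: F2 acks idx 1 -> match: F0=0 F1=0 F2=1 F3=0; commitIndex=0
Op 3: F2 acks idx 3 -> match: F0=0 F1=0 F2=3 F3=0; commitIndex=0
Op 4: F2 acks idx 3 -> match: F0=0 F1=0 F2=3 F3=0; commitIndex=0
Op 5: F3 acks idx 2 -> match: F0=0 F1=0 F2=3 F3=2; commitIndex=2
Op 6: append 2 -> log_len=5
Op 7: append 2 -> log_len=7

Answer: 0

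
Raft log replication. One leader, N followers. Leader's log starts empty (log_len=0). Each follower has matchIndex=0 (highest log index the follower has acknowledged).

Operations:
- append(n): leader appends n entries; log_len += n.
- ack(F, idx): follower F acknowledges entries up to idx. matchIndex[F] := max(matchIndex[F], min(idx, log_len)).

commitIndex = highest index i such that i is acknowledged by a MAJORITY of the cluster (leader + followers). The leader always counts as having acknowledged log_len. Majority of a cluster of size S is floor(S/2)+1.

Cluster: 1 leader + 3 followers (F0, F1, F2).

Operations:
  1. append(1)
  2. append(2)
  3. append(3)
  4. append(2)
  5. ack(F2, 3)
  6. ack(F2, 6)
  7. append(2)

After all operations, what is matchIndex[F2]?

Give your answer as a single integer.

Answer: 6

Derivation:
Op 1: append 1 -> log_len=1
Op 2: append 2 -> log_len=3
Op 3: append 3 -> log_len=6
Op 4: append 2 -> log_len=8
Op 5: F2 acks idx 3 -> match: F0=0 F1=0 F2=3; commitIndex=0
Op 6: F2 acks idx 6 -> match: F0=0 F1=0 F2=6; commitIndex=0
Op 7: append 2 -> log_len=10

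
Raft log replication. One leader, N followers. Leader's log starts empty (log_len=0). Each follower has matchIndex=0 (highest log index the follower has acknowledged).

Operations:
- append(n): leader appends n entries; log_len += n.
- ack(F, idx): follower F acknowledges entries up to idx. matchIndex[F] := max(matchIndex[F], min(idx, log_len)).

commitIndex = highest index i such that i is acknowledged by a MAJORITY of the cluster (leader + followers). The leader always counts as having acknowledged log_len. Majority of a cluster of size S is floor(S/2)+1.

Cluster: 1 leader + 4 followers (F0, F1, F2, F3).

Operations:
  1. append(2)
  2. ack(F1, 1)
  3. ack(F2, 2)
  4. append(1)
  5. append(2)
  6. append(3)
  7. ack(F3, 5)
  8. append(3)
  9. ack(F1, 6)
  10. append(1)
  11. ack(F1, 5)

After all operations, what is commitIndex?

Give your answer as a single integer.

Answer: 5

Derivation:
Op 1: append 2 -> log_len=2
Op 2: F1 acks idx 1 -> match: F0=0 F1=1 F2=0 F3=0; commitIndex=0
Op 3: F2 acks idx 2 -> match: F0=0 F1=1 F2=2 F3=0; commitIndex=1
Op 4: append 1 -> log_len=3
Op 5: append 2 -> log_len=5
Op 6: append 3 -> log_len=8
Op 7: F3 acks idx 5 -> match: F0=0 F1=1 F2=2 F3=5; commitIndex=2
Op 8: append 3 -> log_len=11
Op 9: F1 acks idx 6 -> match: F0=0 F1=6 F2=2 F3=5; commitIndex=5
Op 10: append 1 -> log_len=12
Op 11: F1 acks idx 5 -> match: F0=0 F1=6 F2=2 F3=5; commitIndex=5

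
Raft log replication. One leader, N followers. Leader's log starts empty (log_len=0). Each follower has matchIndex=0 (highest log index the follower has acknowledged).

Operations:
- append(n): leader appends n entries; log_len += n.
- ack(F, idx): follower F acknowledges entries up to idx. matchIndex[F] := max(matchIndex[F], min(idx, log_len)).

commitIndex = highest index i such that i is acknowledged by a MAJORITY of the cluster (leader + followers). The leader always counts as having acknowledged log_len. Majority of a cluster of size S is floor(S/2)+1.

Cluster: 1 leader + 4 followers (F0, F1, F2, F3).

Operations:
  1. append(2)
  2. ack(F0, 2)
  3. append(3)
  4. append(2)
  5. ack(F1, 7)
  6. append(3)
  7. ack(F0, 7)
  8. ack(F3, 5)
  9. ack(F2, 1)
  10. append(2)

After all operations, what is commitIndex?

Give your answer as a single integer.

Answer: 7

Derivation:
Op 1: append 2 -> log_len=2
Op 2: F0 acks idx 2 -> match: F0=2 F1=0 F2=0 F3=0; commitIndex=0
Op 3: append 3 -> log_len=5
Op 4: append 2 -> log_len=7
Op 5: F1 acks idx 7 -> match: F0=2 F1=7 F2=0 F3=0; commitIndex=2
Op 6: append 3 -> log_len=10
Op 7: F0 acks idx 7 -> match: F0=7 F1=7 F2=0 F3=0; commitIndex=7
Op 8: F3 acks idx 5 -> match: F0=7 F1=7 F2=0 F3=5; commitIndex=7
Op 9: F2 acks idx 1 -> match: F0=7 F1=7 F2=1 F3=5; commitIndex=7
Op 10: append 2 -> log_len=12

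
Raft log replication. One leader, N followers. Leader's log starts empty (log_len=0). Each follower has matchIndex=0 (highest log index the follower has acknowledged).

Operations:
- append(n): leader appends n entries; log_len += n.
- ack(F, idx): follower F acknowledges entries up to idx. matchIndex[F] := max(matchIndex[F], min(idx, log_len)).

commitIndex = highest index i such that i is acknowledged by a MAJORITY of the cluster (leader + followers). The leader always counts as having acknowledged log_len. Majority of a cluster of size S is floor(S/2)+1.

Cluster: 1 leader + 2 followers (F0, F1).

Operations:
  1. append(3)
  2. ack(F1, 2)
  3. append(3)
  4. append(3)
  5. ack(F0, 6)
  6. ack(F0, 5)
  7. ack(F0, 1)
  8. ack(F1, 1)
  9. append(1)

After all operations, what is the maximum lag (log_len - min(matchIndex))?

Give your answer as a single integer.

Op 1: append 3 -> log_len=3
Op 2: F1 acks idx 2 -> match: F0=0 F1=2; commitIndex=2
Op 3: append 3 -> log_len=6
Op 4: append 3 -> log_len=9
Op 5: F0 acks idx 6 -> match: F0=6 F1=2; commitIndex=6
Op 6: F0 acks idx 5 -> match: F0=6 F1=2; commitIndex=6
Op 7: F0 acks idx 1 -> match: F0=6 F1=2; commitIndex=6
Op 8: F1 acks idx 1 -> match: F0=6 F1=2; commitIndex=6
Op 9: append 1 -> log_len=10

Answer: 8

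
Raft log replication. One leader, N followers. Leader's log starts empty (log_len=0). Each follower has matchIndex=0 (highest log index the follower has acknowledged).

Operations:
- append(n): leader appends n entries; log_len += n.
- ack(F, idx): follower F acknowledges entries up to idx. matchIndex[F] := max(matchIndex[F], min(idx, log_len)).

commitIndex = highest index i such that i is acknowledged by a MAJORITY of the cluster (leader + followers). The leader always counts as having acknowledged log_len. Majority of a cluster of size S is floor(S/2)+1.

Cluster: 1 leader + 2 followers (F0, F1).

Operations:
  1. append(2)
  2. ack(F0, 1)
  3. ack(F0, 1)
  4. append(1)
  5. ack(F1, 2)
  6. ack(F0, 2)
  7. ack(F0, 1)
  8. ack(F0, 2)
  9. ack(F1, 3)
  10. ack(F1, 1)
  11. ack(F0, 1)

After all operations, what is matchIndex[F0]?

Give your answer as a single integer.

Op 1: append 2 -> log_len=2
Op 2: F0 acks idx 1 -> match: F0=1 F1=0; commitIndex=1
Op 3: F0 acks idx 1 -> match: F0=1 F1=0; commitIndex=1
Op 4: append 1 -> log_len=3
Op 5: F1 acks idx 2 -> match: F0=1 F1=2; commitIndex=2
Op 6: F0 acks idx 2 -> match: F0=2 F1=2; commitIndex=2
Op 7: F0 acks idx 1 -> match: F0=2 F1=2; commitIndex=2
Op 8: F0 acks idx 2 -> match: F0=2 F1=2; commitIndex=2
Op 9: F1 acks idx 3 -> match: F0=2 F1=3; commitIndex=3
Op 10: F1 acks idx 1 -> match: F0=2 F1=3; commitIndex=3
Op 11: F0 acks idx 1 -> match: F0=2 F1=3; commitIndex=3

Answer: 2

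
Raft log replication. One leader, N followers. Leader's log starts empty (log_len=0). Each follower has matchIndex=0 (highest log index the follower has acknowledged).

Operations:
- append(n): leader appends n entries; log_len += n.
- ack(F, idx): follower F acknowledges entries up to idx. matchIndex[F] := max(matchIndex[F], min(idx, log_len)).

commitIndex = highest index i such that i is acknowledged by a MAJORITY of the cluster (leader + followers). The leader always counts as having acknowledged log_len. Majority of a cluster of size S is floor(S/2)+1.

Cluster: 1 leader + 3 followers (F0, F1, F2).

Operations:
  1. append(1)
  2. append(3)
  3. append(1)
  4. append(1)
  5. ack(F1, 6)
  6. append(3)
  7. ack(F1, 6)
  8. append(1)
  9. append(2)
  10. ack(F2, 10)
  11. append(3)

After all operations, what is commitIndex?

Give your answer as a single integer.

Op 1: append 1 -> log_len=1
Op 2: append 3 -> log_len=4
Op 3: append 1 -> log_len=5
Op 4: append 1 -> log_len=6
Op 5: F1 acks idx 6 -> match: F0=0 F1=6 F2=0; commitIndex=0
Op 6: append 3 -> log_len=9
Op 7: F1 acks idx 6 -> match: F0=0 F1=6 F2=0; commitIndex=0
Op 8: append 1 -> log_len=10
Op 9: append 2 -> log_len=12
Op 10: F2 acks idx 10 -> match: F0=0 F1=6 F2=10; commitIndex=6
Op 11: append 3 -> log_len=15

Answer: 6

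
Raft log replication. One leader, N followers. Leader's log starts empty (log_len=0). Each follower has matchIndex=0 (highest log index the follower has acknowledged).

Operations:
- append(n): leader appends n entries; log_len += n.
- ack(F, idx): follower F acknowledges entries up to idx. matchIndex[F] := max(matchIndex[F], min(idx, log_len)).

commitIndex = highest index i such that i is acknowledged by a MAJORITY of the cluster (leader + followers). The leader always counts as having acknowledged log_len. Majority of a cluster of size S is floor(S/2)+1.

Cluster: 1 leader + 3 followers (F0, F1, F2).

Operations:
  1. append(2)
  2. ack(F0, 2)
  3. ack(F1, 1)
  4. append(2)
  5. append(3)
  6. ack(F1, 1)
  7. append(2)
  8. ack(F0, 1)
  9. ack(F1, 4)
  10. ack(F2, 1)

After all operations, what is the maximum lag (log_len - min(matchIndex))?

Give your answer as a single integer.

Op 1: append 2 -> log_len=2
Op 2: F0 acks idx 2 -> match: F0=2 F1=0 F2=0; commitIndex=0
Op 3: F1 acks idx 1 -> match: F0=2 F1=1 F2=0; commitIndex=1
Op 4: append 2 -> log_len=4
Op 5: append 3 -> log_len=7
Op 6: F1 acks idx 1 -> match: F0=2 F1=1 F2=0; commitIndex=1
Op 7: append 2 -> log_len=9
Op 8: F0 acks idx 1 -> match: F0=2 F1=1 F2=0; commitIndex=1
Op 9: F1 acks idx 4 -> match: F0=2 F1=4 F2=0; commitIndex=2
Op 10: F2 acks idx 1 -> match: F0=2 F1=4 F2=1; commitIndex=2

Answer: 8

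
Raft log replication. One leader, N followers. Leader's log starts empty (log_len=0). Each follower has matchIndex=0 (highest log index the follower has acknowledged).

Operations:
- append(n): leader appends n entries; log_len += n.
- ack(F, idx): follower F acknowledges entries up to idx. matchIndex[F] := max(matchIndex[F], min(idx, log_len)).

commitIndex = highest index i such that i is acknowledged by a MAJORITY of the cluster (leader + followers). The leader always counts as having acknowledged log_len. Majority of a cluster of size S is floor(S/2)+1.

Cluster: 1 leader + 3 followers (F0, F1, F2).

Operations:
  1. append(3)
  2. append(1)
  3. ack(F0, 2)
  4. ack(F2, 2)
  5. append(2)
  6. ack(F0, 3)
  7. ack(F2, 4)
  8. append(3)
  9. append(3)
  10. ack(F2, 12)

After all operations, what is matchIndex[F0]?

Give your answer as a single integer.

Answer: 3

Derivation:
Op 1: append 3 -> log_len=3
Op 2: append 1 -> log_len=4
Op 3: F0 acks idx 2 -> match: F0=2 F1=0 F2=0; commitIndex=0
Op 4: F2 acks idx 2 -> match: F0=2 F1=0 F2=2; commitIndex=2
Op 5: append 2 -> log_len=6
Op 6: F0 acks idx 3 -> match: F0=3 F1=0 F2=2; commitIndex=2
Op 7: F2 acks idx 4 -> match: F0=3 F1=0 F2=4; commitIndex=3
Op 8: append 3 -> log_len=9
Op 9: append 3 -> log_len=12
Op 10: F2 acks idx 12 -> match: F0=3 F1=0 F2=12; commitIndex=3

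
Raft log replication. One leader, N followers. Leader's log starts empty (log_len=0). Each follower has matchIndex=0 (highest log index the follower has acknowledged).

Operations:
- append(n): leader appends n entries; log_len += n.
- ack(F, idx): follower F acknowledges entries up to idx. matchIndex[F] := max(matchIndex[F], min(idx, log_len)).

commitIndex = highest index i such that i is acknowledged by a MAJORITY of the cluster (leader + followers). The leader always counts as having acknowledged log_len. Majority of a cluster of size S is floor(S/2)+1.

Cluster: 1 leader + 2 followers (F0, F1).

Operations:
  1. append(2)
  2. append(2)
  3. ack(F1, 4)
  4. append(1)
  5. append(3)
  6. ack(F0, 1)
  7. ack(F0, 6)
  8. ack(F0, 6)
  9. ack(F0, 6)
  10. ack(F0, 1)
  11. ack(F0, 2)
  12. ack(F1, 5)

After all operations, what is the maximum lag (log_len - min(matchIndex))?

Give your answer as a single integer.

Answer: 3

Derivation:
Op 1: append 2 -> log_len=2
Op 2: append 2 -> log_len=4
Op 3: F1 acks idx 4 -> match: F0=0 F1=4; commitIndex=4
Op 4: append 1 -> log_len=5
Op 5: append 3 -> log_len=8
Op 6: F0 acks idx 1 -> match: F0=1 F1=4; commitIndex=4
Op 7: F0 acks idx 6 -> match: F0=6 F1=4; commitIndex=6
Op 8: F0 acks idx 6 -> match: F0=6 F1=4; commitIndex=6
Op 9: F0 acks idx 6 -> match: F0=6 F1=4; commitIndex=6
Op 10: F0 acks idx 1 -> match: F0=6 F1=4; commitIndex=6
Op 11: F0 acks idx 2 -> match: F0=6 F1=4; commitIndex=6
Op 12: F1 acks idx 5 -> match: F0=6 F1=5; commitIndex=6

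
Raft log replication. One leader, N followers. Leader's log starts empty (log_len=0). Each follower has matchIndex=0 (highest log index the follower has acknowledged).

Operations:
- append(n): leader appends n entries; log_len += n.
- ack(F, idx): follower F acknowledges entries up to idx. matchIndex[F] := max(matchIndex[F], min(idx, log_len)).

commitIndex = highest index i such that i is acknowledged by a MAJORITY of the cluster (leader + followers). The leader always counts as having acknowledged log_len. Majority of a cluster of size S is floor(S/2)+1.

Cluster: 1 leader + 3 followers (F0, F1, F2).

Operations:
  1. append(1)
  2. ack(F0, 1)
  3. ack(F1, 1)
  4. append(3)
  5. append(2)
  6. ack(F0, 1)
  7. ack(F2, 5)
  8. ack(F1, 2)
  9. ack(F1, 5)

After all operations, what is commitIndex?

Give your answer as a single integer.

Op 1: append 1 -> log_len=1
Op 2: F0 acks idx 1 -> match: F0=1 F1=0 F2=0; commitIndex=0
Op 3: F1 acks idx 1 -> match: F0=1 F1=1 F2=0; commitIndex=1
Op 4: append 3 -> log_len=4
Op 5: append 2 -> log_len=6
Op 6: F0 acks idx 1 -> match: F0=1 F1=1 F2=0; commitIndex=1
Op 7: F2 acks idx 5 -> match: F0=1 F1=1 F2=5; commitIndex=1
Op 8: F1 acks idx 2 -> match: F0=1 F1=2 F2=5; commitIndex=2
Op 9: F1 acks idx 5 -> match: F0=1 F1=5 F2=5; commitIndex=5

Answer: 5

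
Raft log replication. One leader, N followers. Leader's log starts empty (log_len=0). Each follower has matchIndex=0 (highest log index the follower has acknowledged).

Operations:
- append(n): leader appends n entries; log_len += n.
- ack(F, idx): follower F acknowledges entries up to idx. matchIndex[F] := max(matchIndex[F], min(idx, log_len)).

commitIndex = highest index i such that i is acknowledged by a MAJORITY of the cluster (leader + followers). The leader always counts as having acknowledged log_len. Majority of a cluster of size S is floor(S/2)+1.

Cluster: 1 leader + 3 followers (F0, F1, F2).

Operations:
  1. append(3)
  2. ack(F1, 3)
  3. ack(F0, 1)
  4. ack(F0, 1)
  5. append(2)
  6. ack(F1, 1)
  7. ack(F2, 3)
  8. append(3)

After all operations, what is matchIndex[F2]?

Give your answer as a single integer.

Op 1: append 3 -> log_len=3
Op 2: F1 acks idx 3 -> match: F0=0 F1=3 F2=0; commitIndex=0
Op 3: F0 acks idx 1 -> match: F0=1 F1=3 F2=0; commitIndex=1
Op 4: F0 acks idx 1 -> match: F0=1 F1=3 F2=0; commitIndex=1
Op 5: append 2 -> log_len=5
Op 6: F1 acks idx 1 -> match: F0=1 F1=3 F2=0; commitIndex=1
Op 7: F2 acks idx 3 -> match: F0=1 F1=3 F2=3; commitIndex=3
Op 8: append 3 -> log_len=8

Answer: 3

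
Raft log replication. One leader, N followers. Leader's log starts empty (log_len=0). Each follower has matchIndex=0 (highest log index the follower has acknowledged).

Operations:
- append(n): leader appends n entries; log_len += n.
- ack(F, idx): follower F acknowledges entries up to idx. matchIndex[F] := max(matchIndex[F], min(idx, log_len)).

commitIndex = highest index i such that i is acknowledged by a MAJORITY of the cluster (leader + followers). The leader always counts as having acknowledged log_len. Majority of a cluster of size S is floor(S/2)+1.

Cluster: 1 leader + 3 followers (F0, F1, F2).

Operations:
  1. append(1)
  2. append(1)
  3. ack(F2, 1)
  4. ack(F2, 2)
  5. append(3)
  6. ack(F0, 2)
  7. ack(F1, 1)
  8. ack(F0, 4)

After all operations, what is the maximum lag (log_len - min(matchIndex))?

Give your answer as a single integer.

Op 1: append 1 -> log_len=1
Op 2: append 1 -> log_len=2
Op 3: F2 acks idx 1 -> match: F0=0 F1=0 F2=1; commitIndex=0
Op 4: F2 acks idx 2 -> match: F0=0 F1=0 F2=2; commitIndex=0
Op 5: append 3 -> log_len=5
Op 6: F0 acks idx 2 -> match: F0=2 F1=0 F2=2; commitIndex=2
Op 7: F1 acks idx 1 -> match: F0=2 F1=1 F2=2; commitIndex=2
Op 8: F0 acks idx 4 -> match: F0=4 F1=1 F2=2; commitIndex=2

Answer: 4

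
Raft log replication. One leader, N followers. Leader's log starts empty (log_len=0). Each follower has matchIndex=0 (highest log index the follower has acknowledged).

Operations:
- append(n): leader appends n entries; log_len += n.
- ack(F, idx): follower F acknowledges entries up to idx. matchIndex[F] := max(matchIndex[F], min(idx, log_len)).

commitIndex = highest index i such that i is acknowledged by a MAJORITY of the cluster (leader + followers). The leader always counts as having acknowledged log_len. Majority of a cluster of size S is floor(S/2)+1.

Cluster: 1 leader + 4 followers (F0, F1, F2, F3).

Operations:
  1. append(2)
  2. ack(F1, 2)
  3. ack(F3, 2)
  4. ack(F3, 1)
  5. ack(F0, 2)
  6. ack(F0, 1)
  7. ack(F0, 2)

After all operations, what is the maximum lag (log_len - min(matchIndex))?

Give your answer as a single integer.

Answer: 2

Derivation:
Op 1: append 2 -> log_len=2
Op 2: F1 acks idx 2 -> match: F0=0 F1=2 F2=0 F3=0; commitIndex=0
Op 3: F3 acks idx 2 -> match: F0=0 F1=2 F2=0 F3=2; commitIndex=2
Op 4: F3 acks idx 1 -> match: F0=0 F1=2 F2=0 F3=2; commitIndex=2
Op 5: F0 acks idx 2 -> match: F0=2 F1=2 F2=0 F3=2; commitIndex=2
Op 6: F0 acks idx 1 -> match: F0=2 F1=2 F2=0 F3=2; commitIndex=2
Op 7: F0 acks idx 2 -> match: F0=2 F1=2 F2=0 F3=2; commitIndex=2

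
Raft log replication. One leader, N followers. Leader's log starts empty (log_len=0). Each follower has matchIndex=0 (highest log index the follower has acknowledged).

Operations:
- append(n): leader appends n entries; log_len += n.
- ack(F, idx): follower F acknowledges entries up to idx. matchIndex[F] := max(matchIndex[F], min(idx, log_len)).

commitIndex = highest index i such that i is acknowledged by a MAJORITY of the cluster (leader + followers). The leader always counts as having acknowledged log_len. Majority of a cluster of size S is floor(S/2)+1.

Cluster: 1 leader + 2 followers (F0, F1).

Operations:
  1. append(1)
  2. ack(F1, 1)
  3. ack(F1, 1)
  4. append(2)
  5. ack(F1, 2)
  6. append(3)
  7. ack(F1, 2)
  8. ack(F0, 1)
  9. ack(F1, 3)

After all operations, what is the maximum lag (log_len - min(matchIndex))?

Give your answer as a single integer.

Answer: 5

Derivation:
Op 1: append 1 -> log_len=1
Op 2: F1 acks idx 1 -> match: F0=0 F1=1; commitIndex=1
Op 3: F1 acks idx 1 -> match: F0=0 F1=1; commitIndex=1
Op 4: append 2 -> log_len=3
Op 5: F1 acks idx 2 -> match: F0=0 F1=2; commitIndex=2
Op 6: append 3 -> log_len=6
Op 7: F1 acks idx 2 -> match: F0=0 F1=2; commitIndex=2
Op 8: F0 acks idx 1 -> match: F0=1 F1=2; commitIndex=2
Op 9: F1 acks idx 3 -> match: F0=1 F1=3; commitIndex=3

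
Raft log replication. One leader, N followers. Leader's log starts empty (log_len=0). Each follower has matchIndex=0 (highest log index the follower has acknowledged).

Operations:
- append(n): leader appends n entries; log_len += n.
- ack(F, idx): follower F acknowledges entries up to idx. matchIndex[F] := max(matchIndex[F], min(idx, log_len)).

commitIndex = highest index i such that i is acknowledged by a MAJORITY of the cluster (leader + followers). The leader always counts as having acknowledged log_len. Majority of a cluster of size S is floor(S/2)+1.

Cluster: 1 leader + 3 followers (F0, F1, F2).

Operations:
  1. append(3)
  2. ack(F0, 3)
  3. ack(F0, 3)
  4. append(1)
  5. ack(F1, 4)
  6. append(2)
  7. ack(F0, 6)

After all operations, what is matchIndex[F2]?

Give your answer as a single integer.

Answer: 0

Derivation:
Op 1: append 3 -> log_len=3
Op 2: F0 acks idx 3 -> match: F0=3 F1=0 F2=0; commitIndex=0
Op 3: F0 acks idx 3 -> match: F0=3 F1=0 F2=0; commitIndex=0
Op 4: append 1 -> log_len=4
Op 5: F1 acks idx 4 -> match: F0=3 F1=4 F2=0; commitIndex=3
Op 6: append 2 -> log_len=6
Op 7: F0 acks idx 6 -> match: F0=6 F1=4 F2=0; commitIndex=4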